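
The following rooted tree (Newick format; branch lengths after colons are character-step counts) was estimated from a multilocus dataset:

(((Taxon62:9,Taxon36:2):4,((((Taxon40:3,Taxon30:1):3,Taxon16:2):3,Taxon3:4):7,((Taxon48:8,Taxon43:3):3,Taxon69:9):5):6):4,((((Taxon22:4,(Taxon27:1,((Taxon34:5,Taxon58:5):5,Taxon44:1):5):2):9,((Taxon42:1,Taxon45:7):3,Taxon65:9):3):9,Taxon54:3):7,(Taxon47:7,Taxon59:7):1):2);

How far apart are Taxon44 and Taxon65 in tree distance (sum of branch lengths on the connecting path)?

The path runs Taxon44 → … → MRCA → … → Taxon65; the MRCA is the node subtending ((Taxon22,(Taxon27,((Taxon34,Taxon58),Taxon44))),((Taxon42,Taxon45),Taxon65)).
Branch lengths along that path: 1 + 5 + 2 + 9 + 3 + 9 = 29.

29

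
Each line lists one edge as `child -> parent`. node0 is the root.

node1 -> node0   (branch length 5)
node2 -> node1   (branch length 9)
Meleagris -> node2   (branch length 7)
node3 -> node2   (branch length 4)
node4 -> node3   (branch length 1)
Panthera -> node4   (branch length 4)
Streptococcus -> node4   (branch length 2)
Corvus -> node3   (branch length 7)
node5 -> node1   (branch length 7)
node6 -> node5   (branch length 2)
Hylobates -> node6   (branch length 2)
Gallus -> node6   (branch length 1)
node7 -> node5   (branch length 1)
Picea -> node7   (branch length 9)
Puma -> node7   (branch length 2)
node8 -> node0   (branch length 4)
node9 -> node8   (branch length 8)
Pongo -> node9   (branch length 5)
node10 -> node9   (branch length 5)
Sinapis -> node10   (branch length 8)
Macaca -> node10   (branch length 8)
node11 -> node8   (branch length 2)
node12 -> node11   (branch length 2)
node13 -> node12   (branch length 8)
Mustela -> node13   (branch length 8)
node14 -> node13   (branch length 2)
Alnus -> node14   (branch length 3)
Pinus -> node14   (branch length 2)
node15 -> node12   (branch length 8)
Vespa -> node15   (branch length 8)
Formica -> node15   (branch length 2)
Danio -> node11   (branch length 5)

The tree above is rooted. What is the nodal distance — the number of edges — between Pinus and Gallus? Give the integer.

The MRCA of Pinus and Gallus is the root of the tree.
From Pinus up to that node: 6 branches. From Gallus up to the same node: 4 branches. Total: 6 + 4 = 10.

10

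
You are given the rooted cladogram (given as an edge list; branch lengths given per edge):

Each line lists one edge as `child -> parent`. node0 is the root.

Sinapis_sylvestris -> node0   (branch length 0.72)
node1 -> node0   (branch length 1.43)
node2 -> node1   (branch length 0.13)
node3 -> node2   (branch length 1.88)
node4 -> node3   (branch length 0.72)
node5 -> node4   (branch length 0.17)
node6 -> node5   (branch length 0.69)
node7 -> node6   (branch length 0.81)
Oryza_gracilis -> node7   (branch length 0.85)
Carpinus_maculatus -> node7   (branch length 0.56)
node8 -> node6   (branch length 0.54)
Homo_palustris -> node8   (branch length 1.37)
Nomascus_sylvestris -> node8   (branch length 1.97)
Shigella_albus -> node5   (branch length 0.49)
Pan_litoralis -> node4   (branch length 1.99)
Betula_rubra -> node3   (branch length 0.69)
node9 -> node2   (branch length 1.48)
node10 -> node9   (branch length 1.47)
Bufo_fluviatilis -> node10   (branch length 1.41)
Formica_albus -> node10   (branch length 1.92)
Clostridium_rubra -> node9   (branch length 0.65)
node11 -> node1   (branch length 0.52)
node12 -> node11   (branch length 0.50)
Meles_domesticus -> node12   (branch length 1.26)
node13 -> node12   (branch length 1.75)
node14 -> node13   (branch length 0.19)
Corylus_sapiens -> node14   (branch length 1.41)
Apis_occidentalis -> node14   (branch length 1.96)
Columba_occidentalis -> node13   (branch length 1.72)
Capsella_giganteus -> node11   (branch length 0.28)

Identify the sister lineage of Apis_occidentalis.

Corylus_sapiens

Apis_occidentalis attaches to the tree at the node subtending (Corylus_sapiens,Apis_occidentalis).
The other lineage descending from that same node — the sister group — is the single tip Corylus_sapiens.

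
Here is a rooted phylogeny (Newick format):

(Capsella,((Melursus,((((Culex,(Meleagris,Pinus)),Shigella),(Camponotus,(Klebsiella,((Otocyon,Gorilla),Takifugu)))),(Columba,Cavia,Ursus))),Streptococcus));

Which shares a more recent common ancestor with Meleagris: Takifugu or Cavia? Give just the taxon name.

Takifugu

The MRCA of Meleagris and Takifugu subtends (((Culex,(Meleagris,Pinus)),Shigella),(Camponotus,(Klebsiella,((Otocyon,Gorilla),Takifugu)))) (9 taxa).
The MRCA of Meleagris and Cavia subtends ((((Culex,(Meleagris,Pinus)),Shigella),(Camponotus,(Klebsiella,((Otocyon,Gorilla),Takifugu)))),(Columba,Cavia,Ursus)) (12 taxa).
The first is nested inside the second, so Meleagris shares a more recent common ancestor with Takifugu.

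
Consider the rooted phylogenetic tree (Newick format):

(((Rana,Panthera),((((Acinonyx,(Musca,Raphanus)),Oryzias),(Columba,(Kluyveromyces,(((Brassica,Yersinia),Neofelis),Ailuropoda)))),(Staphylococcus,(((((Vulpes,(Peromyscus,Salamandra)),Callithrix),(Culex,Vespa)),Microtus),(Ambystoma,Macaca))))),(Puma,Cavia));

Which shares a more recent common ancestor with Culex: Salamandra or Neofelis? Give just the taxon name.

Salamandra

The MRCA of Culex and Salamandra subtends (((Vulpes,(Peromyscus,Salamandra)),Callithrix),(Culex,Vespa)) (6 taxa).
The MRCA of Culex and Neofelis subtends ((((Acinonyx,(Musca,Raphanus)),Oryzias),(Columba,(Kluyveromyces,(((Brassica,Yersinia),Neofelis),Ailuropoda)))),(Staphylococcus,(((((Vulpes,(Peromyscus,Salamandra)),Callithrix),(Culex,Vespa)),Microtus),(Ambystoma,Macaca)))) (20 taxa).
The first is nested inside the second, so Culex shares a more recent common ancestor with Salamandra.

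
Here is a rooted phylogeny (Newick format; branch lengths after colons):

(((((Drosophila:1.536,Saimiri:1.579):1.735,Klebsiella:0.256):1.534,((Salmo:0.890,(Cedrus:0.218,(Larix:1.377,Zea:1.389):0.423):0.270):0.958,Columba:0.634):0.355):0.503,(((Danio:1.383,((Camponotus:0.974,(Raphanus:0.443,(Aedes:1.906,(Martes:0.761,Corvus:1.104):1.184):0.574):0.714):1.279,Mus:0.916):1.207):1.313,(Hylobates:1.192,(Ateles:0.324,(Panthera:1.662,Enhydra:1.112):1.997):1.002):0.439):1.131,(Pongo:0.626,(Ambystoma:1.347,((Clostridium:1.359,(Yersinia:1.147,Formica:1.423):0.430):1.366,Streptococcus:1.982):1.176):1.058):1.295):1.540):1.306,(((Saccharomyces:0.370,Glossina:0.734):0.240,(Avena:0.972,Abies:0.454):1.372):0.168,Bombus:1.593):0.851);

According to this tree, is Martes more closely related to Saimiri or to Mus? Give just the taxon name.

Mus

The MRCA of Martes and Mus subtends ((Camponotus,(Raphanus,(Aedes,(Martes,Corvus)))),Mus) (6 taxa).
The MRCA of Martes and Saimiri subtends ((((Drosophila,Saimiri),Klebsiella),((Salmo,(Cedrus,(Larix,Zea))),Columba)),(((Danio,((Camponotus,(Raphanus,(Aedes,(Martes,Corvus)))),Mus)),(Hylobates,(Ateles,(Panthera,Enhydra)))),(Pongo,(Ambystoma,((Clostridium,(Yersinia,Formica)),Streptococcus))))) (25 taxa).
The first is nested inside the second, so Martes shares a more recent common ancestor with Mus.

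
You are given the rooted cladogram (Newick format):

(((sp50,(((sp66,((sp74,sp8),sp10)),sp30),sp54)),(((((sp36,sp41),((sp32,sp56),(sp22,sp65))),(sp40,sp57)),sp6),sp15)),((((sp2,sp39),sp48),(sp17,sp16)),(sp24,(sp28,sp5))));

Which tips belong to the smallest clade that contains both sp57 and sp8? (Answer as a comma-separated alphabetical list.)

sp10, sp15, sp22, sp30, sp32, sp36, sp40, sp41, sp50, sp54, sp56, sp57, sp6, sp65, sp66, sp74, sp8

Tracing sp57: it sits inside (sp40,sp57).
Tracing sp8: it sits inside (sp74,sp8).
The smallest clade enclosing both is ((sp50,(((sp66,((sp74,sp8),sp10)),sp30),sp54)),(((((sp36,sp41),((sp32,sp56),(sp22,sp65))),(sp40,sp57)),sp6),sp15)); the answer is its 17 terminal taxa in alphabetical order.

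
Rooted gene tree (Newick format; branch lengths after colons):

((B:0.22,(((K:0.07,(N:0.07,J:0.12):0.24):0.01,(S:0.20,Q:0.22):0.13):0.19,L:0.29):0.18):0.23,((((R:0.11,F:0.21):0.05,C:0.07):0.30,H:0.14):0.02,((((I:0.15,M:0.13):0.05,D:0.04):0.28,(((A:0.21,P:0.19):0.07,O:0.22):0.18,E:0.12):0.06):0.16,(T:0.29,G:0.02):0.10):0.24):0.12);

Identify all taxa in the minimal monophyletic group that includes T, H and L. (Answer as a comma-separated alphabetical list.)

Tracing T: it sits inside (T,G).
Tracing H: it sits inside (((R,F),C),H).
Tracing L: it sits inside (((K,(N,J)),(S,Q)),L).
The smallest clade enclosing all 3 is the whole tree (their MRCA is the root), so the answer is all 20 tips in alphabetical order.

A, B, C, D, E, F, G, H, I, J, K, L, M, N, O, P, Q, R, S, T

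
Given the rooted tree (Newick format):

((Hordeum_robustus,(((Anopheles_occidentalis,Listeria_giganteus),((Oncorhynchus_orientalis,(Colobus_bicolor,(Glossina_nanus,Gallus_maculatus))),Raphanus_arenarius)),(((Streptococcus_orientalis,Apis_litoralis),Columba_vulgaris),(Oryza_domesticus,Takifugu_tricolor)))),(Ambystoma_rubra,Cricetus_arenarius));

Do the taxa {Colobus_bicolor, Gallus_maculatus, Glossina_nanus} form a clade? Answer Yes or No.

The most recent common ancestor of these taxa subtends (Colobus_bicolor,(Glossina_nanus,Gallus_maculatus)).
That clade has exactly 3 tips — every listed taxon and nothing else — so the group is monophyletic.

Yes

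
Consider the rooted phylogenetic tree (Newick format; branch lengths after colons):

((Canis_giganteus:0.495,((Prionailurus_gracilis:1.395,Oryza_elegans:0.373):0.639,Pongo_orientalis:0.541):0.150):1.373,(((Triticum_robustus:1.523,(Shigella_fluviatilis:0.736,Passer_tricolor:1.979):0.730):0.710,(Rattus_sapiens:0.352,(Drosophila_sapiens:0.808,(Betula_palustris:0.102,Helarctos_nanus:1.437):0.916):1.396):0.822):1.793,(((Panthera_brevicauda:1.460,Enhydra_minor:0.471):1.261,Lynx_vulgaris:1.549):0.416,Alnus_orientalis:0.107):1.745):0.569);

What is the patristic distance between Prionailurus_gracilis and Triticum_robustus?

8.152

The path runs Prionailurus_gracilis → … → MRCA → … → Triticum_robustus; the MRCA is the root of the tree.
Branch lengths along that path: 1.395 + 0.639 + 0.150 + 1.373 + 0.569 + 1.793 + 0.710 + 1.523 = 8.152.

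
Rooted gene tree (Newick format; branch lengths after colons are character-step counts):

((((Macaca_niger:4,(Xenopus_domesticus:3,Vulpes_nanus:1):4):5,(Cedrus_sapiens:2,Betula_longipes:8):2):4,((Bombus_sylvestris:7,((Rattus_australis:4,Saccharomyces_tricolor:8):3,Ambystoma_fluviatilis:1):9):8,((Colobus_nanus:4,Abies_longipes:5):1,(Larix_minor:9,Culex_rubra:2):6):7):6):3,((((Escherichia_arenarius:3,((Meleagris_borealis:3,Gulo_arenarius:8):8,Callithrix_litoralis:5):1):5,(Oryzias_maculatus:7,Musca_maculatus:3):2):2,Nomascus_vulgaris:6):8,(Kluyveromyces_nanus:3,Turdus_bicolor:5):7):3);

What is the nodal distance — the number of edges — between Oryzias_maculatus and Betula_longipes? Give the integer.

9

The MRCA of Oryzias_maculatus and Betula_longipes is the root of the tree.
From Oryzias_maculatus up to that node: 5 branches. From Betula_longipes up to the same node: 4 branches. Total: 5 + 4 = 9.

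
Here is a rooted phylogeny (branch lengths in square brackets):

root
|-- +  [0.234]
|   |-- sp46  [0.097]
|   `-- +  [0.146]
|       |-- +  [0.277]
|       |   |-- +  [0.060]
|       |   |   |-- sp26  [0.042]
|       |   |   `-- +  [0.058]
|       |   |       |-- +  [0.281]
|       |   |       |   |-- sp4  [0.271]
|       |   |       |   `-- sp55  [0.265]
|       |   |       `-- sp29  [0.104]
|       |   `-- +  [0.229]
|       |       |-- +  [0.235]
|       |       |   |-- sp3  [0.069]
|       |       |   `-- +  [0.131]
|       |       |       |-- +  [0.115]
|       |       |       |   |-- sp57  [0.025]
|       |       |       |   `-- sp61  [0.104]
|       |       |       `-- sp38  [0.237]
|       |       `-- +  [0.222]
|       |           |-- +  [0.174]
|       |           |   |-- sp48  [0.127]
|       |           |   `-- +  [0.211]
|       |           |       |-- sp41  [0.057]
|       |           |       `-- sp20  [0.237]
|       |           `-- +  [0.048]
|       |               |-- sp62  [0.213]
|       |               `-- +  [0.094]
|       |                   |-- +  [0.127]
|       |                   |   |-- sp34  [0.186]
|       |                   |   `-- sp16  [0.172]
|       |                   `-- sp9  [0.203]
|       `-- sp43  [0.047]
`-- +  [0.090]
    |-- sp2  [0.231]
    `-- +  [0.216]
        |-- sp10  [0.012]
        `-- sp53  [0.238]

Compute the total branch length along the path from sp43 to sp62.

1.036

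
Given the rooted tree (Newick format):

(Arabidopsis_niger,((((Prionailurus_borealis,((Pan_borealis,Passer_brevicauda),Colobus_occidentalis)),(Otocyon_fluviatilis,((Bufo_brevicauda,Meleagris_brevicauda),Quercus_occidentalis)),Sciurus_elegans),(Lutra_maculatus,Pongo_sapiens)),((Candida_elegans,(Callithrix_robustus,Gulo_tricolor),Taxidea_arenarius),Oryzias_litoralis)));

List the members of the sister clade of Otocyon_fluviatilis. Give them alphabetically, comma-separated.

Bufo_brevicauda, Meleagris_brevicauda, Quercus_occidentalis

Otocyon_fluviatilis attaches to the tree at the node subtending (Otocyon_fluviatilis,((Bufo_brevicauda,Meleagris_brevicauda),Quercus_occidentalis)).
The other lineage descending from that same node — the sister group — is ((Bufo_brevicauda,Meleagris_brevicauda),Quercus_occidentalis); its 3 tips in alphabetical order are the answer.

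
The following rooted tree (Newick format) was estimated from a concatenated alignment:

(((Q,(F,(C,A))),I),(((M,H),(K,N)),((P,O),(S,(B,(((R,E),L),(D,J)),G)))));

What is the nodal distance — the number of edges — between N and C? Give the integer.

The MRCA of N and C is the root of the tree.
From N up to that node: 4 branches. From C up to the same node: 5 branches. Total: 4 + 5 = 9.

9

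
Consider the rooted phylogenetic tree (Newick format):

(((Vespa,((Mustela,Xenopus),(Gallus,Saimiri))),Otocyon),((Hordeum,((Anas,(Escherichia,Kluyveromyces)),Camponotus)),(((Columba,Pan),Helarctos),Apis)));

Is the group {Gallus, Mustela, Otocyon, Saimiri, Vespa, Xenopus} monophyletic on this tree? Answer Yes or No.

The most recent common ancestor of these taxa subtends ((Vespa,((Mustela,Xenopus),(Gallus,Saimiri))),Otocyon).
That clade has exactly 6 tips — every listed taxon and nothing else — so the group is monophyletic.

Yes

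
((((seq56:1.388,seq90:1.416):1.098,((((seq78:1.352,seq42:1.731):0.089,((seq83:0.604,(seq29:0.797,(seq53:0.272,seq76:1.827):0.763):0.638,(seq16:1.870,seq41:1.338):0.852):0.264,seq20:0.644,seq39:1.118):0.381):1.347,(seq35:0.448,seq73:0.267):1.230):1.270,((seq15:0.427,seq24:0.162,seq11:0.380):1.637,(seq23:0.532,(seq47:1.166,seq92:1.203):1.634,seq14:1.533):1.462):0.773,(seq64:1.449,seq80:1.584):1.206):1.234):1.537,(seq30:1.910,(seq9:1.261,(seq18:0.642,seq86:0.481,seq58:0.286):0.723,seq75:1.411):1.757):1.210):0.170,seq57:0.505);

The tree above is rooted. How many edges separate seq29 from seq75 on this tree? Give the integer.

The MRCA of seq29 and seq75 is the node subtending (((seq56,seq90),((((seq78,seq42),((seq83,(seq29,(seq53,seq76)),(seq16,seq41)),seq20,seq39)),(seq35,seq73)),((seq15,seq24,seq11),(seq23,(seq47,seq92),seq14)),(seq64,seq80))),(seq30,(seq9,(seq18,seq86,seq58),seq75))).
From seq29 up to that node: 8 branches. From seq75 up to the same node: 3 branches. Total: 8 + 3 = 11.

11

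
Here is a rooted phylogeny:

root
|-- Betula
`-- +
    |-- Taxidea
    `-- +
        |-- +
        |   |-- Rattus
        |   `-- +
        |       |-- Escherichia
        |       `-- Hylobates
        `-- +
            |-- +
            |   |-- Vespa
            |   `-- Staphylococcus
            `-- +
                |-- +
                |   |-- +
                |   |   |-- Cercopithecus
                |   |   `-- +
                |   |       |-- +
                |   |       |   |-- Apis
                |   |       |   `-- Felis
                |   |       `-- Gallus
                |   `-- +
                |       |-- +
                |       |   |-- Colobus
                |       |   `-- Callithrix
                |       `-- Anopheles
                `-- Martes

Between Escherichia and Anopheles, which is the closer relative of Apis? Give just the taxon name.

The MRCA of Apis and Anopheles subtends ((Cercopithecus,((Apis,Felis),Gallus)),((Colobus,Callithrix),Anopheles)) (7 taxa).
The MRCA of Apis and Escherichia subtends ((Rattus,(Escherichia,Hylobates)),((Vespa,Staphylococcus),(((Cercopithecus,((Apis,Felis),Gallus)),((Colobus,Callithrix),Anopheles)),Martes))) (13 taxa).
The first is nested inside the second, so Apis shares a more recent common ancestor with Anopheles.

Anopheles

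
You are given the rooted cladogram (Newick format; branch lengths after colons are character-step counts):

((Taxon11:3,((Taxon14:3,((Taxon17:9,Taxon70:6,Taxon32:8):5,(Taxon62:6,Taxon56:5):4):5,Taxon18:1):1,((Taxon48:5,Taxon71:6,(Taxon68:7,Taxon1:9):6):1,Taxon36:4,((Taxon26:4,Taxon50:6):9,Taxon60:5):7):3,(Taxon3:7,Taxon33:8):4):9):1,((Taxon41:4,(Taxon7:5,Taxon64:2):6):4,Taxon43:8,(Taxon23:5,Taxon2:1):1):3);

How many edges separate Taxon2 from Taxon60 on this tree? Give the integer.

8

The MRCA of Taxon2 and Taxon60 is the root of the tree.
From Taxon2 up to that node: 3 branches. From Taxon60 up to the same node: 5 branches. Total: 3 + 5 = 8.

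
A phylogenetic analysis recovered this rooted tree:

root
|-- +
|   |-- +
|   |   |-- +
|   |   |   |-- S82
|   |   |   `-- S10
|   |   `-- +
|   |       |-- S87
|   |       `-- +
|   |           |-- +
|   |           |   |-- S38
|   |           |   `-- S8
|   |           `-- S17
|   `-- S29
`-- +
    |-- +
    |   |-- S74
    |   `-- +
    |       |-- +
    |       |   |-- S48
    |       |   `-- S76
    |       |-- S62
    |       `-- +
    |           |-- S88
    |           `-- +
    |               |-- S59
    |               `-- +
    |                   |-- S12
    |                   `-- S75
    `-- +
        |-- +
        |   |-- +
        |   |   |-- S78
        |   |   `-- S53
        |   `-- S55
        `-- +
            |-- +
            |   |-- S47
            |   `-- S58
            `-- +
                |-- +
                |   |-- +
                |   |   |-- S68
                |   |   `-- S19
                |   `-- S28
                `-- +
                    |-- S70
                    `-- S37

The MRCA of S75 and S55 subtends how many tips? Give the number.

The MRCA of S75 and S55 is the node subtending ((S74,((S48,S76),S62,(S88,(S59,(S12,S75))))),(((S78,S53),S55),((S47,S58),(((S68,S19),S28),(S70,S37))))).
That clade contains 18 terminal taxa: S12, S19, S28, S37, S47, S48, S53, S55, S58, S59, S62, S68, S70, S74, S75, S76, S78, S88.

18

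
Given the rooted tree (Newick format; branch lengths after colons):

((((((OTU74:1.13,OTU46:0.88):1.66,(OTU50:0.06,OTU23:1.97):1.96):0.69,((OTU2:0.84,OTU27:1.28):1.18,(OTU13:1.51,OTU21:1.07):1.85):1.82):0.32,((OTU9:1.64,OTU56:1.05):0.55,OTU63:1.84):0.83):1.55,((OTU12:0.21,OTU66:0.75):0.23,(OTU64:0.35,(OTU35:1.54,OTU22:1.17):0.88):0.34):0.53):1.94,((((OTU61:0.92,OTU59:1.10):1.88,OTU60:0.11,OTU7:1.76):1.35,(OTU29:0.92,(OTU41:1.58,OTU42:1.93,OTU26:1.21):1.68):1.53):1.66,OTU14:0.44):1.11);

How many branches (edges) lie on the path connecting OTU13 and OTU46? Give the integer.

6

The MRCA of OTU13 and OTU46 is the node subtending (((OTU74,OTU46),(OTU50,OTU23)),((OTU2,OTU27),(OTU13,OTU21))).
From OTU13 up to that node: 3 branches. From OTU46 up to the same node: 3 branches. Total: 3 + 3 = 6.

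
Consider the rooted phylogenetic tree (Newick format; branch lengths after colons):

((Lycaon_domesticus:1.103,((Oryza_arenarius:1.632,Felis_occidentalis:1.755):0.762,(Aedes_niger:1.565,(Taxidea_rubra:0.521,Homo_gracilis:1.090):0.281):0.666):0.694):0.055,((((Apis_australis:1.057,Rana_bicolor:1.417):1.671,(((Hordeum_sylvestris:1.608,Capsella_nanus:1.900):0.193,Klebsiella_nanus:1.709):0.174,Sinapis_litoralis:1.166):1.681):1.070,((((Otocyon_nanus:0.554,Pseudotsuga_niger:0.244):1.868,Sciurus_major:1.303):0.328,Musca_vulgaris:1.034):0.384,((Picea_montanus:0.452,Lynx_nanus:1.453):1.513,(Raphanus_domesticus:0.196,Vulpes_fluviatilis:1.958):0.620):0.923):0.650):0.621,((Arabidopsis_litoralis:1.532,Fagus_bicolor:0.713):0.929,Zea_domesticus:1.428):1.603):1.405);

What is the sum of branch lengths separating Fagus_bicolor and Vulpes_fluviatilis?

8.017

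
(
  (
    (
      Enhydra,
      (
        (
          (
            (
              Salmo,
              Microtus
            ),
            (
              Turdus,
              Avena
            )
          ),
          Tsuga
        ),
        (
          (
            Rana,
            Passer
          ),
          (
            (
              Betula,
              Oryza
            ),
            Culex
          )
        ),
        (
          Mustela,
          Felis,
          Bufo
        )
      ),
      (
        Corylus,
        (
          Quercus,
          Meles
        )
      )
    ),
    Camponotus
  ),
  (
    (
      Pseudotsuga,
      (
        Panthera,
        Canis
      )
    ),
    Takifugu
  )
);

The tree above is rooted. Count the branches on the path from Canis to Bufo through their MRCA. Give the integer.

9

The MRCA of Canis and Bufo is the root of the tree.
From Canis up to that node: 4 branches. From Bufo up to the same node: 5 branches. Total: 4 + 5 = 9.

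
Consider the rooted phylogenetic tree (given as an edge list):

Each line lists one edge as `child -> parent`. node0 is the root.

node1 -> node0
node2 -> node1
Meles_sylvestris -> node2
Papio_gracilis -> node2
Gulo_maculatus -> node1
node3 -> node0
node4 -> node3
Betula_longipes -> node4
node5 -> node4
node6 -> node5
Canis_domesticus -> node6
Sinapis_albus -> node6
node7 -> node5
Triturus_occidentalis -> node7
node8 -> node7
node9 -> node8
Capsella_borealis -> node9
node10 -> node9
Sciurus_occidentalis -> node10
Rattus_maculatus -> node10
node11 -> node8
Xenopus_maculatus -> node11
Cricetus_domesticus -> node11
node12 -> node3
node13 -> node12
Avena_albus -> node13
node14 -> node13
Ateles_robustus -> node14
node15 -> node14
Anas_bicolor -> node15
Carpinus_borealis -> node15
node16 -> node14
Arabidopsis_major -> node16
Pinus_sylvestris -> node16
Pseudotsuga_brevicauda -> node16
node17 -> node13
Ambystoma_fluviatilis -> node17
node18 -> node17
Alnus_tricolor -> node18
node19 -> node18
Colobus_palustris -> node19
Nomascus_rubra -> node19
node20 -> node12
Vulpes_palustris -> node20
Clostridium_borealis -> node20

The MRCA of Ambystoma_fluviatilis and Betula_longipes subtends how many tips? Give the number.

22

The MRCA of Ambystoma_fluviatilis and Betula_longipes is the node subtending ((Betula_longipes,((Canis_domesticus,Sinapis_albus),(Triturus_occidentalis,((Capsella_borealis,(Sciurus_occidentalis,Rattus_maculatus)),(Xenopus_maculatus,Cricetus_domesticus))))),((Avena_albus,(Ateles_robustus,(Anas_bicolor,Carpinus_borealis),(Arabidopsis_major,Pinus_sylvestris,Pseudotsuga_brevicauda)),(Ambystoma_fluviatilis,(Alnus_tricolor,(Colobus_palustris,Nomascus_rubra)))),(Vulpes_palustris,Clostridium_borealis))).
That clade contains 22 terminal taxa: Alnus_tricolor, Ambystoma_fluviatilis, Anas_bicolor, Arabidopsis_major, Ateles_robustus, Avena_albus, Betula_longipes, Canis_domesticus, Capsella_borealis, Carpinus_borealis, Clostridium_borealis, Colobus_palustris, Cricetus_domesticus, Nomascus_rubra, Pinus_sylvestris, Pseudotsuga_brevicauda, Rattus_maculatus, Sciurus_occidentalis, Sinapis_albus, Triturus_occidentalis, Vulpes_palustris, Xenopus_maculatus.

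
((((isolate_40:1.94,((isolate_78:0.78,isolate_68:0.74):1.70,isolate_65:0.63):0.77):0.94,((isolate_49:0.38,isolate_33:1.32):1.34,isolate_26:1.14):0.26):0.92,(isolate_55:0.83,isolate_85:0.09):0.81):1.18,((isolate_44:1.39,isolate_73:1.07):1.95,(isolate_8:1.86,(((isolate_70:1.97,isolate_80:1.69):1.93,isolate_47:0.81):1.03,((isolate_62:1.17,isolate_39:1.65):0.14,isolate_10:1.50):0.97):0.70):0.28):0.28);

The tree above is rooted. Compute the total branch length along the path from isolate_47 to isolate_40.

8.08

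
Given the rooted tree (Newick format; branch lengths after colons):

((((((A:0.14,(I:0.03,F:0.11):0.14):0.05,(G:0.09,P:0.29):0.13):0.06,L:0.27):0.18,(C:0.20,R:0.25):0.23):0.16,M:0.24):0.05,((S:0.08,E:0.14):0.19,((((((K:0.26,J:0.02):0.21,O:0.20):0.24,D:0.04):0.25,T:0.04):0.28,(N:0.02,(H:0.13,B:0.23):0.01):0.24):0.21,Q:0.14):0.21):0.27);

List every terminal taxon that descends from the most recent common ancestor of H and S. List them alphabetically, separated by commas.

B, D, E, H, J, K, N, O, Q, S, T

Tracing H: it sits inside (H,B).
Tracing S: it sits inside (S,E).
The smallest clade enclosing both is ((S,E),((((((K,J),O),D),T),(N,(H,B))),Q)); the answer is its 11 terminal taxa in alphabetical order.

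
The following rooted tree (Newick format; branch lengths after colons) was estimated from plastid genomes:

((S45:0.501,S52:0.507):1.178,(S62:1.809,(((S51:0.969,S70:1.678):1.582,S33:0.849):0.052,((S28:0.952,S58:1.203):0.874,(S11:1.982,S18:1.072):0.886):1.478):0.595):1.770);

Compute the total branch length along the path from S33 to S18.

4.337

The path runs S33 → … → MRCA → … → S18; the MRCA is the node subtending (((S51,S70),S33),((S28,S58),(S11,S18))).
Branch lengths along that path: 0.849 + 0.052 + 1.478 + 0.886 + 1.072 = 4.337.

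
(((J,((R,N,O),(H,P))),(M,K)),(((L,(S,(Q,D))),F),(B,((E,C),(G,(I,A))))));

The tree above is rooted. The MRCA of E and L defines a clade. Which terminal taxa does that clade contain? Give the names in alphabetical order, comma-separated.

Tracing E: it sits inside (E,C).
Tracing L: it sits inside (L,(S,(Q,D))).
The smallest clade enclosing both is (((L,(S,(Q,D))),F),(B,((E,C),(G,(I,A))))); the answer is its 11 terminal taxa in alphabetical order.

A, B, C, D, E, F, G, I, L, Q, S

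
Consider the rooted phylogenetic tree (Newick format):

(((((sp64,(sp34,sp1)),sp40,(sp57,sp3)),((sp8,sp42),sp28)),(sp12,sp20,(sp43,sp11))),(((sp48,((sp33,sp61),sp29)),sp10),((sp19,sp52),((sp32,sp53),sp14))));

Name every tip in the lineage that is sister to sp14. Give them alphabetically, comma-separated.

sp14 attaches to the tree at the node subtending ((sp32,sp53),sp14).
The other lineage descending from that same node — the sister group — is (sp32,sp53); its 2 tips in alphabetical order are the answer.

sp32, sp53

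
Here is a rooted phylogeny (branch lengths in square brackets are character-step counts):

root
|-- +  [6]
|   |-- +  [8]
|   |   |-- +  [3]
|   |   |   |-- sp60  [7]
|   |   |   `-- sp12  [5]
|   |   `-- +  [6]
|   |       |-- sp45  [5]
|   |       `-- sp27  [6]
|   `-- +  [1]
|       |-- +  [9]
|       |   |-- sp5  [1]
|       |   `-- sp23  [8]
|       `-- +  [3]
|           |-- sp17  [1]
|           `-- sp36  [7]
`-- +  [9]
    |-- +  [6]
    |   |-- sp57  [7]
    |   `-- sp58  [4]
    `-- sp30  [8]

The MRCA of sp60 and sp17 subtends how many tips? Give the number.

The MRCA of sp60 and sp17 is the node subtending (((sp60,sp12),(sp45,sp27)),((sp5,sp23),(sp17,sp36))).
That clade contains 8 terminal taxa: sp12, sp17, sp23, sp27, sp36, sp45, sp5, sp60.

8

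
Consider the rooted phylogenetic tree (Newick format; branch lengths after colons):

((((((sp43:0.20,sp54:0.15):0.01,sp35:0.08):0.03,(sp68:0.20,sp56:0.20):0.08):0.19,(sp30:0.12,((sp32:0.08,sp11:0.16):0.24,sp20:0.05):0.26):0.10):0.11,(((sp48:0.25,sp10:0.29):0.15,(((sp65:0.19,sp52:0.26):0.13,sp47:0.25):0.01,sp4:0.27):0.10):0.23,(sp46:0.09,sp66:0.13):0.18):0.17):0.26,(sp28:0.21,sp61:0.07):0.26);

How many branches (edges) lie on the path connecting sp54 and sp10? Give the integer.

9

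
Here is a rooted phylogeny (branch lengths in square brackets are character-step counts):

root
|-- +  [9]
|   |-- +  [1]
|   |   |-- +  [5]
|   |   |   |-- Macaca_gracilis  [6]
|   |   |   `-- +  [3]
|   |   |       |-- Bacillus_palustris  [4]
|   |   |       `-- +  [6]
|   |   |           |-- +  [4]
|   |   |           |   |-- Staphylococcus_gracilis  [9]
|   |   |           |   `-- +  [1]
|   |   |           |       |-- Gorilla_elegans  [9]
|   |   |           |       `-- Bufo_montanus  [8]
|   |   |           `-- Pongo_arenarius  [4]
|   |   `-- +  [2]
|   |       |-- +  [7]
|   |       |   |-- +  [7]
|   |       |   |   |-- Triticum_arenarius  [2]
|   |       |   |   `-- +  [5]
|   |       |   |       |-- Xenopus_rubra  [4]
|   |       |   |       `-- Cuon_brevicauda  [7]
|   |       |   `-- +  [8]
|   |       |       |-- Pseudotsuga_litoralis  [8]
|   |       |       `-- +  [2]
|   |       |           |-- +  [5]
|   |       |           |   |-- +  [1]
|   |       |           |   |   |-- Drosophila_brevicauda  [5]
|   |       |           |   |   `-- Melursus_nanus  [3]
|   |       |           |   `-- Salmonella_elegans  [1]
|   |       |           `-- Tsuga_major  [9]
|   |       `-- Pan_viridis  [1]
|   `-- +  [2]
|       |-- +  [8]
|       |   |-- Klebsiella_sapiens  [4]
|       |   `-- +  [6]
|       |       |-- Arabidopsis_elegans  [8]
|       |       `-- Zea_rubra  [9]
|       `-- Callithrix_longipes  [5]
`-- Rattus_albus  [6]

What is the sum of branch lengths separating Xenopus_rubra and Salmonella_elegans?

The path runs Xenopus_rubra → … → MRCA → … → Salmonella_elegans; the MRCA is the node subtending ((Triticum_arenarius,(Xenopus_rubra,Cuon_brevicauda)),(Pseudotsuga_litoralis,(((Drosophila_brevicauda,Melursus_nanus),Salmonella_elegans),Tsuga_major))).
Branch lengths along that path: 4 + 5 + 7 + 8 + 2 + 5 + 1 = 32.

32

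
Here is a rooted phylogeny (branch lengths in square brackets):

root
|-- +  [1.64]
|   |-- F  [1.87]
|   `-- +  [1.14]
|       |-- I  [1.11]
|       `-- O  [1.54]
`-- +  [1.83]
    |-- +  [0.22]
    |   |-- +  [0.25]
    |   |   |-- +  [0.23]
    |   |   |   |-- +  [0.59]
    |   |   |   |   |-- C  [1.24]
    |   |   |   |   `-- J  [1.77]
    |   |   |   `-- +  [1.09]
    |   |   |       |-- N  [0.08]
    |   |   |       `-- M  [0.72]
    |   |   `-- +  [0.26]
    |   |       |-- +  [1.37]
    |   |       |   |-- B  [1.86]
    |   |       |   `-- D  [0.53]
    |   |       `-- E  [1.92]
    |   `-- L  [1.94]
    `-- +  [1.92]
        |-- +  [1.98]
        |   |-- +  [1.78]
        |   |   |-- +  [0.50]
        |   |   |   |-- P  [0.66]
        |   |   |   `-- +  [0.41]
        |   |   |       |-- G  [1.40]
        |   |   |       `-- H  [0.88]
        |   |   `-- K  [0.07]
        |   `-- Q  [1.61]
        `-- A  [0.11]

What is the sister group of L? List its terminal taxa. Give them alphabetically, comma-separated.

L attaches to the tree at the node subtending ((((C,J),(N,M)),((B,D),E)),L).
The other lineage descending from that same node — the sister group — is (((C,J),(N,M)),((B,D),E)); its 7 tips in alphabetical order are the answer.

B, C, D, E, J, M, N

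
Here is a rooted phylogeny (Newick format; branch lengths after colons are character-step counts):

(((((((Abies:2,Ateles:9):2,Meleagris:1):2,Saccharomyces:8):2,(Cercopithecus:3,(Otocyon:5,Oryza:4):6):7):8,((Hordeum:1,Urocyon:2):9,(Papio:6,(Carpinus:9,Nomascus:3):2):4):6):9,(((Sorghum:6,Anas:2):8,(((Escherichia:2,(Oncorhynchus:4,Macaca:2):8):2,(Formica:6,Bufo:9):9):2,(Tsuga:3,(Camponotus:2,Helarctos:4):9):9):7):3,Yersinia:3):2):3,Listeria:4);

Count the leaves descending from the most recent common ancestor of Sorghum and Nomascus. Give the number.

The MRCA of Sorghum and Nomascus is the node subtending ((((((Abies,Ateles),Meleagris),Saccharomyces),(Cercopithecus,(Otocyon,Oryza))),((Hordeum,Urocyon),(Papio,(Carpinus,Nomascus)))),(((Sorghum,Anas),(((Escherichia,(Oncorhynchus,Macaca)),(Formica,Bufo)),(Tsuga,(Camponotus,Helarctos)))),Yersinia)).
That clade contains 23 terminal taxa: Abies, Anas, Ateles, Bufo, Camponotus, Carpinus, Cercopithecus, Escherichia, Formica, Helarctos, Hordeum, Macaca, Meleagris, Nomascus, Oncorhynchus, Oryza, Otocyon, Papio, Saccharomyces, Sorghum, Tsuga, Urocyon, Yersinia.

23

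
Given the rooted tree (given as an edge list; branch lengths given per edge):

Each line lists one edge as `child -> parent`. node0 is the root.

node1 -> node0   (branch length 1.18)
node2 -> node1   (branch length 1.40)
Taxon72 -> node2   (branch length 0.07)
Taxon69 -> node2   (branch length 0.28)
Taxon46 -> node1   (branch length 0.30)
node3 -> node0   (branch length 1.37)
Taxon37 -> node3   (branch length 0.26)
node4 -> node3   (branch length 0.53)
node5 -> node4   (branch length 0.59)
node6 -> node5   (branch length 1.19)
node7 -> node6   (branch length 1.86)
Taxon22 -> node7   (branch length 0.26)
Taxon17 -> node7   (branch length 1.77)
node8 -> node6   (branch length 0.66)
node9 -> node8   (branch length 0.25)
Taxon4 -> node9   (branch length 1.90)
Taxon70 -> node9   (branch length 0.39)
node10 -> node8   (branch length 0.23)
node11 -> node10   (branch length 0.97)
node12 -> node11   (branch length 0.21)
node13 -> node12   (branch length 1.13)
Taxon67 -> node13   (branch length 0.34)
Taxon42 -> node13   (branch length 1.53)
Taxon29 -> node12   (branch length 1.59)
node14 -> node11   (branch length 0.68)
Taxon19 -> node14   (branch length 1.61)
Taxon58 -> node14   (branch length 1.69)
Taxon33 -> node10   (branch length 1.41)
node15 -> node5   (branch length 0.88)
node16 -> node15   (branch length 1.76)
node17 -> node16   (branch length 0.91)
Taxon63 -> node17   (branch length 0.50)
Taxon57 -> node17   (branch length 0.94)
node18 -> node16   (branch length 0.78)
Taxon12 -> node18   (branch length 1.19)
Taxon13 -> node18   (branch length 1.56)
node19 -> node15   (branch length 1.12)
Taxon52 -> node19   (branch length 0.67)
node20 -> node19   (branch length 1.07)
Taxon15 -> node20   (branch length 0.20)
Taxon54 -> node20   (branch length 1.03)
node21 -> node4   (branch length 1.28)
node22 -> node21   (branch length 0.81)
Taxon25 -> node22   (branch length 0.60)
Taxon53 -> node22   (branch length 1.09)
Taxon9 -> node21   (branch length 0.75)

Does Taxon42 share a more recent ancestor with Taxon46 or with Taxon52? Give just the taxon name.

Taxon52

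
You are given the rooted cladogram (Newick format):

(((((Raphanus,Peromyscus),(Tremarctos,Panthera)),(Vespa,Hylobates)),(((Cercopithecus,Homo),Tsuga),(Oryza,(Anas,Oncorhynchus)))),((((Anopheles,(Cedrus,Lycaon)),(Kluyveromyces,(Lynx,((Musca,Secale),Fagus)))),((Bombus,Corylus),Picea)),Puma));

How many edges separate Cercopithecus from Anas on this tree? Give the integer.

6

The MRCA of Cercopithecus and Anas is the node subtending (((Cercopithecus,Homo),Tsuga),(Oryza,(Anas,Oncorhynchus))).
From Cercopithecus up to that node: 3 branches. From Anas up to the same node: 3 branches. Total: 3 + 3 = 6.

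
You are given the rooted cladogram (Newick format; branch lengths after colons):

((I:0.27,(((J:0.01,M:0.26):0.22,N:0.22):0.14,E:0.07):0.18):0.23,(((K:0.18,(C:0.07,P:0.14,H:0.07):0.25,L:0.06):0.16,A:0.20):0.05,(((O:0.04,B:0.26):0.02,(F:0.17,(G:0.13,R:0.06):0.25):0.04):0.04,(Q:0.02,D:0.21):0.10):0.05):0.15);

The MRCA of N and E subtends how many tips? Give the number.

4

The MRCA of N and E is the node subtending (((J,M),N),E).
That clade contains 4 terminal taxa: E, J, M, N.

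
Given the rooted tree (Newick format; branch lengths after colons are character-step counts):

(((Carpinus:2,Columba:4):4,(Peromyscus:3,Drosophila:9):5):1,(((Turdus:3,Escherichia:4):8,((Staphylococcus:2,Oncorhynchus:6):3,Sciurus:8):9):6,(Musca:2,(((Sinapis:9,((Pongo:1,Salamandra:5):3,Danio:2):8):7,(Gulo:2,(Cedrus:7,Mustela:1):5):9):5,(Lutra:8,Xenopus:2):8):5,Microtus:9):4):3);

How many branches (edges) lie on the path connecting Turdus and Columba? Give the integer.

7

The MRCA of Turdus and Columba is the root of the tree.
From Turdus up to that node: 4 branches. From Columba up to the same node: 3 branches. Total: 4 + 3 = 7.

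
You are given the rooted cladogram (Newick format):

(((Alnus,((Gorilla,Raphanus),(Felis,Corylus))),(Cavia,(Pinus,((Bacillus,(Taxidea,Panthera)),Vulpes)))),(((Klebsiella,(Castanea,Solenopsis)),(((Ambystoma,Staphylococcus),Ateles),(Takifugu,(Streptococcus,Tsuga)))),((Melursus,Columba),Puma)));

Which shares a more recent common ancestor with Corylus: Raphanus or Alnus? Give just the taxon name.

Raphanus

The MRCA of Corylus and Raphanus subtends ((Gorilla,Raphanus),(Felis,Corylus)) (4 taxa).
The MRCA of Corylus and Alnus subtends (Alnus,((Gorilla,Raphanus),(Felis,Corylus))) (5 taxa).
The first is nested inside the second, so Corylus shares a more recent common ancestor with Raphanus.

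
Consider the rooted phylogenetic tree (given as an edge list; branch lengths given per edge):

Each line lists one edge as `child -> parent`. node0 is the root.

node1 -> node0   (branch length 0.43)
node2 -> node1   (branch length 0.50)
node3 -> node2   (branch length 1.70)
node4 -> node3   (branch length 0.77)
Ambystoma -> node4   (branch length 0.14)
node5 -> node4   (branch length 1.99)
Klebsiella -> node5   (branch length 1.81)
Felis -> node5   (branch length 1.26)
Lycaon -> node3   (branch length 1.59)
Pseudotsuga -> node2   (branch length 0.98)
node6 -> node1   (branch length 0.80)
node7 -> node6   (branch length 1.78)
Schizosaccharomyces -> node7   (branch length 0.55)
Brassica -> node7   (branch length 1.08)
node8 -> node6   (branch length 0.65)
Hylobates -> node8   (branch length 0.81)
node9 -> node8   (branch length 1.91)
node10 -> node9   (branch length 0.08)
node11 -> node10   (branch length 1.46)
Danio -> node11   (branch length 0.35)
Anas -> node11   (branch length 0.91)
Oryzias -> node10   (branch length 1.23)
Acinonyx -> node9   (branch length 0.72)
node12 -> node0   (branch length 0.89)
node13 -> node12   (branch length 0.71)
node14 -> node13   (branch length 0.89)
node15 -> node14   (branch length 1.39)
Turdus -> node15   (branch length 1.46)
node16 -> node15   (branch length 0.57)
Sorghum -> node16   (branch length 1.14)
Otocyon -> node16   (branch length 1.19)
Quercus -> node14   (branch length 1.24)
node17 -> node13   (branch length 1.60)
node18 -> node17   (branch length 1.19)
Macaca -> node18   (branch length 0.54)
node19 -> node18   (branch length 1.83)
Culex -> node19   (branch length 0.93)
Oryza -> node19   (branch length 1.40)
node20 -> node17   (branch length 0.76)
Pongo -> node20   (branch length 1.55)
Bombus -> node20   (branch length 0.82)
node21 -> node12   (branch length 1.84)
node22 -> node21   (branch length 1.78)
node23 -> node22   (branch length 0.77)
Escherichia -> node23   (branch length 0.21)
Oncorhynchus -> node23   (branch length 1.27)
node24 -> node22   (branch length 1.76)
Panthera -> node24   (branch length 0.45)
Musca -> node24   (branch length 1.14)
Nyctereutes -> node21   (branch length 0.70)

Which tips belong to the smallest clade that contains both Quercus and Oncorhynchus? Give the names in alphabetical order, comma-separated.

Bombus, Culex, Escherichia, Macaca, Musca, Nyctereutes, Oncorhynchus, Oryza, Otocyon, Panthera, Pongo, Quercus, Sorghum, Turdus

Tracing Quercus: it sits inside ((Turdus,(Sorghum,Otocyon)),Quercus).
Tracing Oncorhynchus: it sits inside (Escherichia,Oncorhynchus).
The smallest clade enclosing both is ((((Turdus,(Sorghum,Otocyon)),Quercus),((Macaca,(Culex,Oryza)),(Pongo,Bombus))),(((Escherichia,Oncorhynchus),(Panthera,Musca)),Nyctereutes)); the answer is its 14 terminal taxa in alphabetical order.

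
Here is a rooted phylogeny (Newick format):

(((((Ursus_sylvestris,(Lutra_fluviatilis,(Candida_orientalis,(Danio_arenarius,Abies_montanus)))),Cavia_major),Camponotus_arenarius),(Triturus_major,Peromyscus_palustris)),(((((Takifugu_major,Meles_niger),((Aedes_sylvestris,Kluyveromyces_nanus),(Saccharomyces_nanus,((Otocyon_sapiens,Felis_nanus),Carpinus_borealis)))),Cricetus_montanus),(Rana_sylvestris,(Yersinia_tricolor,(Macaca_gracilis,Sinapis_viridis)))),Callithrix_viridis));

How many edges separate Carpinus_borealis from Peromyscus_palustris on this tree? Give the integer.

The MRCA of Carpinus_borealis and Peromyscus_palustris is the root of the tree.
From Carpinus_borealis up to that node: 8 branches. From Peromyscus_palustris up to the same node: 3 branches. Total: 8 + 3 = 11.

11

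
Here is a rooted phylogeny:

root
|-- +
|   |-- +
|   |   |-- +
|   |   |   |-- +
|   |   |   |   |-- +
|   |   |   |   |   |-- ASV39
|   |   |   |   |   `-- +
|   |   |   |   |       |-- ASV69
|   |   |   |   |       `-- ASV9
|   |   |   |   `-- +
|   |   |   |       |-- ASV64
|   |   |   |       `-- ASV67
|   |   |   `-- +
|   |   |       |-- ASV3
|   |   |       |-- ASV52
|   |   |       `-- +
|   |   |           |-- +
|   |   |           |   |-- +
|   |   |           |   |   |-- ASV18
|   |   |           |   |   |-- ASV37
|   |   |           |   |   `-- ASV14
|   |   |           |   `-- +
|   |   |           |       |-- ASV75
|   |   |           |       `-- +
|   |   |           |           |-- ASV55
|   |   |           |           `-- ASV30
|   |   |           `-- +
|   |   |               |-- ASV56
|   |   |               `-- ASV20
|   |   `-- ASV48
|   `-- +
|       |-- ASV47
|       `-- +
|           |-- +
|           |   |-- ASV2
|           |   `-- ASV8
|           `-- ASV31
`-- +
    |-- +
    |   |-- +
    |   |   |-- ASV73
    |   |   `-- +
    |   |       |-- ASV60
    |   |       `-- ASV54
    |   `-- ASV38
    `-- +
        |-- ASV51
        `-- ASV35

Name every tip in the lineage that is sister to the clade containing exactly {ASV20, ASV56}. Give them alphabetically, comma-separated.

The clade containing exactly {ASV20, ASV56} attaches to the tree at the node subtending (((ASV18,ASV37,ASV14),(ASV75,(ASV55,ASV30))),(ASV56,ASV20)).
The other lineage descending from that same node — the sister group — is ((ASV18,ASV37,ASV14),(ASV75,(ASV55,ASV30))); its 6 tips in alphabetical order are the answer.

ASV14, ASV18, ASV30, ASV37, ASV55, ASV75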